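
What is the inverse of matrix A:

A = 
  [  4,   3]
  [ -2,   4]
det(A) = (4)(4) - (3)(-2) = 22
For a 2×2 matrix, A⁻¹ = (1/det(A)) · [[d, -b], [-c, a]]
    = (1/22) · [[4, -3], [2, 4]]

A⁻¹ = 
  [ 2/11, -3/22]
  [ 1/11,  2/11]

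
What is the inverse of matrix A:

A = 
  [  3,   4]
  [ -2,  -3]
det(A) = (3)(-3) - (4)(-2) = -1
For a 2×2 matrix, A⁻¹ = (1/det(A)) · [[d, -b], [-c, a]]
    = (-1) · [[-3, -4], [2, 3]]

A⁻¹ = 
  [  3,   4]
  [ -2,  -3]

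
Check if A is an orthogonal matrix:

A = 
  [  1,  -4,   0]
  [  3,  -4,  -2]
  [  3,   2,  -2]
No

AᵀA = 
  [ 19, -10, -12]
  [-10,  36,   4]
  [-12,   4,   8]
≠ I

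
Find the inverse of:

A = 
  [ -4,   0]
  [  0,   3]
det(A) = (-4)(3) - (0)(0) = -12
For a 2×2 matrix, A⁻¹ = (1/det(A)) · [[d, -b], [-c, a]]
    = (-1/12) · [[3, 0], [0, -4]]

A⁻¹ = 
  [-1/4,    0]
  [   0,  1/3]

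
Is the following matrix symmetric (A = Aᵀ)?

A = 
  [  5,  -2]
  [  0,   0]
No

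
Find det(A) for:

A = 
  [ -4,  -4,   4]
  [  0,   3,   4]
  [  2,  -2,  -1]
Cofactor expansion along row 1:
det(A) = (-4)·((3)(-1) - (4)(-2)) - (-4)·((0)(-1) - (4)(2)) + (4)·((0)(-2) - (3)(2))
  = (-4)(5) - (-4)(-8) + (4)(-6)
  = -76

det(A) = -76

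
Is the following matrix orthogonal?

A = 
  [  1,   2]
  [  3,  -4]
No

AᵀA = 
  [ 10, -10]
  [-10,  20]
≠ I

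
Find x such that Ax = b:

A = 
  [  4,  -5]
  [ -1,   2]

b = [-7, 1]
x = [-3, -1]

Row reduce the augmented matrix [A|b]:
R2 → R2 + (1/4)·R1
REF = 
  [   4,   -5,   -7]
  [   0,  3/4, -3/4]

Back-substitution:
x₂ = (-3/4) / (3/4) = -1
x₁ = (-7 - (-5)(-1)) / 4 = -3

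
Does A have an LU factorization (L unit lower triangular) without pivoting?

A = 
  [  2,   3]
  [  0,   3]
Yes.
A[1,1] = 2 ≠ 0, so Gaussian elimination proceeds without a row swap: multiplier ℓ₂₁ = (0)/(2) = 0, and U[2,2] = 3 - (0)(3) = 3.
L = 
  [  1,   0]
  [  0,   1]
U = 
  [  2,   3]
  [  0,   3]
Check row 2 of LU: [(0)(2), (0)(3) + 3] = [0, 3] = row 2 of A ✓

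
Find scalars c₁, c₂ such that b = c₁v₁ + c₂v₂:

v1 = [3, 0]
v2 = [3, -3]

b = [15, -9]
c1 = 2, c2 = 3

b = 2·v1 + 3·v2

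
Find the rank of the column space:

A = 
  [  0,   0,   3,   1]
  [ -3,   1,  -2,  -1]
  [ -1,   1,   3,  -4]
dim(Col(A)) = 3

Row reduce:
Swap R1 ↔ R2
R3 → R3 - (1/3)·R1
Swap R2 ↔ R3
REF = 
  [   -3,     1,    -2,    -1]
  [    0,   2/3,  11/3, -11/3]
  [    0,     0,     3,     1]
Pivot columns: 1, 2, 3 → 3 pivots.
dim(Col(A)) = number of pivot columns = 3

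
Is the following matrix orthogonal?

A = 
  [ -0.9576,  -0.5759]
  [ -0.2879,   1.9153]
No

AᵀA = 
  [  0.9999,   0.0001]
  [  0.0001,   4]
≠ I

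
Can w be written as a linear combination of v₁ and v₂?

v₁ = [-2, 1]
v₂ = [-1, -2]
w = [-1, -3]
Yes

Form the augmented matrix and row-reduce:
[v₁|v₂|w] = 
  [ -2,  -1,  -1]
  [  1,  -2,  -3]
R2 → R2 + (1/2)·R1
REF = 
  [  -2,   -1,   -1]
  [   0, -5/2, -7/2]

No row of the form [0 0 | nonzero], so the system is consistent. Back-substitution gives c₁ = -1/5, c₂ = 7/5: w = (-1/5)·v₁ + (7/5)·v₂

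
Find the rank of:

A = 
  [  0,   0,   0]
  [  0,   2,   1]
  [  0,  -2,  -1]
Row reduce:
Swap R1 ↔ R2
R3 → R3 + (1)·R1
REF = 
  [  0,   2,   1]
  [  0,   0,   0]
  [  0,   0,   0]
Pivot columns: 2 → 1 pivot.

rank(A) = 1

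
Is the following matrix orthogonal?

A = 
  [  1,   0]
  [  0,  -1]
Yes

AᵀA = 
  [  1,   0]
  [  0,   1]
= I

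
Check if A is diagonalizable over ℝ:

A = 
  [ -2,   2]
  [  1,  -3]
Yes

tr(A) = -5, det(A) = 4
Characteristic polynomial: λ² - tr(A)λ + det(A) = λ² + 5λ + 4
λ² + 5λ + 4 = (λ + 4)(λ + 1)
Eigenvalues: -1, -4
λ=-4: alg. mult. = 1, geom. mult. = 2 - rank(A - (-4)I) = 2 - 1 = 1
λ=-1: alg. mult. = 1, geom. mult. = 2 - rank(A - (-1)I) = 2 - 1 = 1
Sum of geometric multiplicities equals n, so A has n independent eigenvectors.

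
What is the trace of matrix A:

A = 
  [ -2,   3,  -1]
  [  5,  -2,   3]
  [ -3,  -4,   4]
0

tr(A) = -2 + -2 + 4 = 0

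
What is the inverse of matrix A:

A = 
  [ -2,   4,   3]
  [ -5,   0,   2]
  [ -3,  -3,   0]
det(A) = (-2)·((0)(0) - (2)(-3)) - (4)·((-5)(0) - (2)(-3)) + (3)·((-5)(-3) - (0)(-3))
  = (-2)(6) - (4)(6) + (3)(15)
  = 9
det(A) = 9 ≠ 0, so A is invertible.

Cofactors Cᵢⱼ = (-1)ⁱ⁺ʲ·Mᵢⱼ:
C = 
  [  6,  -6,  15]
  [ -9,   9, -18]
  [  8, -11,  20]

adj(A) = Cᵀ:
adj(A) = 
  [  6,  -9,   8]
  [ -6,   9, -11]
  [ 15, -18,  20]

A⁻¹ = (1/9) · adj(A):
A⁻¹ = 
  [  2/3,    -1,   8/9]
  [ -2/3,     1, -11/9]
  [  5/3,    -2,  20/9]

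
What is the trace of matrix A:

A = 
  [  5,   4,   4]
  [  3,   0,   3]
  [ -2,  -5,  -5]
0

tr(A) = 5 + 0 + -5 = 0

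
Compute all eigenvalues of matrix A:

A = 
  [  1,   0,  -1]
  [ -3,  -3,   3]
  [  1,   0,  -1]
λ = 0, 0, -3

Characteristic polynomial: det(λI - A) = λ³ + 3λ²
The constant term is 0, so λ = 0 is a root: p(λ) = λ(λ² + 3λ)
λ² + 3λ = λ(λ + 3)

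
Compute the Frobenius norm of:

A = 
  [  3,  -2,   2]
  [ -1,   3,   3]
||A||_F = 6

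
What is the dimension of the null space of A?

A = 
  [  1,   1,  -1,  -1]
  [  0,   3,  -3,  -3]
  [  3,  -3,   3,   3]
nullity(A) = 2

Row reduce:
R3 → R3 - (3)·R1
R3 → R3 + (2)·R2
REF = 
  [  1,   1,  -1,  -1]
  [  0,   3,  -3,  -3]
  [  0,   0,   0,   0]
Pivot columns: 1, 2 → 2 pivots.
rank(A) = 2, so nullity(A) = 4 - 2 = 2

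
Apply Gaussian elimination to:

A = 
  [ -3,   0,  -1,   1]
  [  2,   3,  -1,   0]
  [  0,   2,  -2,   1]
Row operations:
R2 → R2 + (2/3)·R1
R3 → R3 - (2/3)·R2

Resulting echelon form:
REF = 
  [  -3,    0,   -1,    1]
  [   0,    3, -5/3,  2/3]
  [   0,    0, -8/9,  5/9]

Rank = 3 (number of non-zero pivot rows).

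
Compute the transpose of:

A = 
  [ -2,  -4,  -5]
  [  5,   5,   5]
Aᵀ = 
  [ -2,   5]
  [ -4,   5]
  [ -5,   5]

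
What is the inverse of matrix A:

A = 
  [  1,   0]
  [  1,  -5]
det(A) = (1)(-5) - (0)(1) = -5
For a 2×2 matrix, A⁻¹ = (1/det(A)) · [[d, -b], [-c, a]]
    = (-1/5) · [[-5, 0], [-1, 1]]

A⁻¹ = 
  [   1,    0]
  [ 1/5, -1/5]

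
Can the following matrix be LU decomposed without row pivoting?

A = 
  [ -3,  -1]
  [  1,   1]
Yes.
A[1,1] = -3 ≠ 0, so Gaussian elimination proceeds without a row swap: multiplier ℓ₂₁ = (1)/(-3) = -1/3, and U[2,2] = 1 - (-1/3)(-1) = 2/3.
L = 
  [   1,    0]
  [-1/3,    1]
U = 
  [ -3,  -1]
  [  0, 2/3]
Check row 2 of LU: [(-1/3)(-3), (-1/3)(-1) + (2/3)] = [1, 1] = row 2 of A ✓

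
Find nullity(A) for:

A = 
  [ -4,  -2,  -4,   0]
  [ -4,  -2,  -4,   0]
nullity(A) = 3

Row reduce:
R2 → R2 - (1)·R1
REF = 
  [ -4,  -2,  -4,   0]
  [  0,   0,   0,   0]
Pivot columns: 1 → 1 pivot.
rank(A) = 1, so nullity(A) = 4 - 1 = 3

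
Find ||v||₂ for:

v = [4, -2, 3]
5.385

||v||₂ = √((4)² + (-2)² + (3)²) = √29 = 5.385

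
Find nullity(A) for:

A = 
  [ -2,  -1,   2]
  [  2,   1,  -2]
nullity(A) = 2

Row reduce:
R2 → R2 + (1)·R1
REF = 
  [ -2,  -1,   2]
  [  0,   0,   0]
Pivot columns: 1 → 1 pivot.
rank(A) = 1, so nullity(A) = 3 - 1 = 2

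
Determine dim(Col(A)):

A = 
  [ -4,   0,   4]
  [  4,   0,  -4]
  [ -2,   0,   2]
dim(Col(A)) = 1

Row reduce:
R2 → R2 + (1)·R1
R3 → R3 - (1/2)·R1
REF = 
  [ -4,   0,   4]
  [  0,   0,   0]
  [  0,   0,   0]
Pivot columns: 1 → 1 pivot.
dim(Col(A)) = number of pivot columns = 1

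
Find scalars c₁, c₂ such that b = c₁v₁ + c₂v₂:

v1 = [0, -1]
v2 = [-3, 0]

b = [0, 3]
c1 = -3, c2 = 0

b = -3·v1 + 0·v2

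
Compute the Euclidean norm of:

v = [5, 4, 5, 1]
8.185

||v||₂ = √((5)² + (4)² + (5)² + (1)²) = √67 = 8.185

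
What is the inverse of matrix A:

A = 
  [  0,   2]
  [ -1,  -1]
det(A) = (0)(-1) - (2)(-1) = 2
For a 2×2 matrix, A⁻¹ = (1/det(A)) · [[d, -b], [-c, a]]
    = (1/2) · [[-1, -2], [1, 0]]

A⁻¹ = 
  [-1/2,   -1]
  [ 1/2,    0]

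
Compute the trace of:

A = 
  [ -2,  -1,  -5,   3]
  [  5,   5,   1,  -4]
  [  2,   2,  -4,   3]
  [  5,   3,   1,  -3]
-4

tr(A) = -2 + 5 + -4 + -3 = -4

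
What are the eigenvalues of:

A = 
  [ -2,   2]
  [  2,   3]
tr(A) = 1, det(A) = -10
Characteristic polynomial: λ² - tr(A)λ + det(A) = λ² - λ - 10
λ² - λ - 10 = 0  ⇒  λ = (1 ± √((-1)² - 4·(-10)))/2 = (1 ± √(41))/2
  = (1 + √41)/2,  (1 - √41)/2

λ = (1 + √41)/2, (1 - √41)/2  (≈ 3.702, -2.702)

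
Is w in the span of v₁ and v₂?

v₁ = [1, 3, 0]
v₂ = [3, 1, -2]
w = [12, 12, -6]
Yes

Form the augmented matrix and row-reduce:
[v₁|v₂|w] = 
  [  1,   3,  12]
  [  3,   1,  12]
  [  0,  -2,  -6]
R2 → R2 - (3)·R1
R3 → R3 - (1/4)·R2
REF = 
  [  1,   3,  12]
  [  0,  -8, -24]
  [  0,   0,   0]

No row of the form [0 0 | nonzero], so the system is consistent. Back-substitution gives c₁ = 3, c₂ = 3: w = (3)·v₁ + (3)·v₂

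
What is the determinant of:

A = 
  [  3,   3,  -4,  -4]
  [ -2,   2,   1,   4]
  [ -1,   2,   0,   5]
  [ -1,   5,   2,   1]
Cofactor expansion along row 1: det(A) = a₁₁M₁₁ - a₁₂M₁₂ + a₁₃M₁₃ - a₁₄M₁₄

M₁₁ = det[[2, 1, 4]; [2, 0, 5]; [5, 2, 1]]
  = (2)·((0)(1) - (5)(2)) - (1)·((2)(1) - (5)(5)) + (4)·((2)(2) - (0)(5))
  = (2)(-10) - (1)(-23) + (4)(4)
  = 19
M₁₂ = det[[-2, 1, 4]; [-1, 0, 5]; [-1, 2, 1]]
  = (-2)·((0)(1) - (5)(2)) - (1)·((-1)(1) - (5)(-1)) + (4)·((-1)(2) - (0)(-1))
  = (-2)(-10) - (1)(4) + (4)(-2)
  = 8
M₁₃ = det[[-2, 2, 4]; [-1, 2, 5]; [-1, 5, 1]]
  = (-2)·((2)(1) - (5)(5)) - (2)·((-1)(1) - (5)(-1)) + (4)·((-1)(5) - (2)(-1))
  = (-2)(-23) - (2)(4) + (4)(-3)
  = 26
M₁₄ = det[[-2, 2, 1]; [-1, 2, 0]; [-1, 5, 2]]
  = (-2)·((2)(2) - (0)(5)) - (2)·((-1)(2) - (0)(-1)) + (1)·((-1)(5) - (2)(-1))
  = (-2)(4) - (2)(-2) + (1)(-3)
  = -7

det(A) = (3)(19) - (3)(8) + (-4)(26) - (-4)(-7) = -99

det(A) = -99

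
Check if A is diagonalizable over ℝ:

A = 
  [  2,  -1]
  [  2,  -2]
Yes

tr(A) = 0, det(A) = -2
Characteristic polynomial: λ² - tr(A)λ + det(A) = λ² - 2
λ² - 2 = 0  ⇒  λ = (0 ± √((0)² - 4·(-2)))/2 = (0 ± √(8))/2
  = √2,  -√2
Eigenvalues: √2, -√2  (≈ 1.414, -1.414)
The two irrational eigenvalues are distinct (simple), so each has alg. mult. = geom. mult. = 1.
Sum of geometric multiplicities equals n, so A has n independent eigenvectors.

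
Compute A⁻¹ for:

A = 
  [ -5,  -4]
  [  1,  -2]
det(A) = (-5)(-2) - (-4)(1) = 14
For a 2×2 matrix, A⁻¹ = (1/det(A)) · [[d, -b], [-c, a]]
    = (1/14) · [[-2, 4], [-1, -5]]

A⁻¹ = 
  [ -1/7,   2/7]
  [-1/14, -5/14]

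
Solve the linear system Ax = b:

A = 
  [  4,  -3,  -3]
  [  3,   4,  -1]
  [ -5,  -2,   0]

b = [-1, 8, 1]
x = [-1, 2, -3]

Row reduce the augmented matrix [A|b]:
R2 → R2 - (3/4)·R1
R3 → R3 + (5/4)·R1
R3 → R3 + (23/25)·R2
REF = 
  [    4,    -3,    -3,    -1]
  [    0,  25/4,   5/4,  35/4]
  [    0,     0, -13/5,  39/5]

Back-substitution:
x₃ = (39/5) / (-13/5) = -3
x₂ = (35/4 - (5/4)(-3)) / (25/4) = 2
x₁ = (-1 - (-3)(2) - (-3)(-3)) / 4 = -1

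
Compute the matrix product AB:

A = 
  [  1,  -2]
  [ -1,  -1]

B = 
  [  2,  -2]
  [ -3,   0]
A is 2×2 and B is 2×2, so AB is 2×2. Each entry is (row of A)·(column of B):
AB[1,1] = (1)(2) + (-2)(-3) = 8
AB[1,2] = (1)(-2) + (-2)(0) = -2
AB[2,1] = (-1)(2) + (-1)(-3) = 1
AB[2,2] = (-1)(-2) + (-1)(0) = 2

AB = 
  [  8,  -2]
  [  1,   2]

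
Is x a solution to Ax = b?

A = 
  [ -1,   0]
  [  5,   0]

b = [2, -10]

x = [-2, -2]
Yes

Ax = [2, -10] = b ✓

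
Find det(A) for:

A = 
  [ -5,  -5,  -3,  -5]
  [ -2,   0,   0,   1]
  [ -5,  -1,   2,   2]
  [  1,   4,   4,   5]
Cofactor expansion along row 1: det(A) = a₁₁M₁₁ - a₁₂M₁₂ + a₁₃M₁₃ - a₁₄M₁₄

M₁₁ = det[[0, 0, 1]; [-1, 2, 2]; [4, 4, 5]]
  = (0)·((2)(5) - (2)(4)) - (0)·((-1)(5) - (2)(4)) + (1)·((-1)(4) - (2)(4))
  = (0)(2) - (0)(-13) + (1)(-12)
  = -12
M₁₂ = det[[-2, 0, 1]; [-5, 2, 2]; [1, 4, 5]]
  = (-2)·((2)(5) - (2)(4)) - (0)·((-5)(5) - (2)(1)) + (1)·((-5)(4) - (2)(1))
  = (-2)(2) - (0)(-27) + (1)(-22)
  = -26
M₁₃ = det[[-2, 0, 1]; [-5, -1, 2]; [1, 4, 5]]
  = (-2)·((-1)(5) - (2)(4)) - (0)·((-5)(5) - (2)(1)) + (1)·((-5)(4) - (-1)(1))
  = (-2)(-13) - (0)(-27) + (1)(-19)
  = 7
M₁₄ = det[[-2, 0, 0]; [-5, -1, 2]; [1, 4, 4]]
  = (-2)·((-1)(4) - (2)(4)) - (0)·((-5)(4) - (2)(1)) + (0)·((-5)(4) - (-1)(1))
  = (-2)(-12) - (0)(-22) + (0)(-19)
  = 24

det(A) = (-5)(-12) - (-5)(-26) + (-3)(7) - (-5)(24) = 29

det(A) = 29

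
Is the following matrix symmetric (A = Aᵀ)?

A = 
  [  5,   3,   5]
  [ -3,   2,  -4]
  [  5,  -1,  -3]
No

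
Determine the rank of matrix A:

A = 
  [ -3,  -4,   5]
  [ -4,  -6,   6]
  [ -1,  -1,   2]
Row reduce:
R2 → R2 - (4/3)·R1
R3 → R3 - (1/3)·R1
R3 → R3 + (1/2)·R2
REF = 
  [  -3,   -4,    5]
  [   0, -2/3, -2/3]
  [   0,    0,    0]
Pivot columns: 1, 2 → 2 pivots.

rank(A) = 2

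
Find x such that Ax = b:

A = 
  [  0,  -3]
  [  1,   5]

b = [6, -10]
x = [0, -2]

Row reduce the augmented matrix [A|b]:
Swap R1 ↔ R2
REF = 
  [  1,   5, -10]
  [  0,  -3,   6]

Back-substitution:
x₂ = 6 / (-3) = -2
x₁ = (-10 - (5)(-2)) / 1 = 0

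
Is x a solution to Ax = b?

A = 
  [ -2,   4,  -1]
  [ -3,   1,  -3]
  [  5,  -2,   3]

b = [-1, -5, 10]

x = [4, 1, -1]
No

Ax = [-3, -8, 15] ≠ b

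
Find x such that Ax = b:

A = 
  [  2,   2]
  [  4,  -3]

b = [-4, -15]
Row reduce the augmented matrix [A|b]:
R2 → R2 - (2)·R1
REF = 
  [  2,   2,  -4]
  [  0,  -7,  -7]

Back-substitution:
x₂ = (-7) / (-7) = 1
x₁ = (-4 - (2)(1)) / 2 = -3

x = [-3, 1]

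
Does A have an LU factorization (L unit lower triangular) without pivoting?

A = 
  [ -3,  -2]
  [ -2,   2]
Yes.
A[1,1] = -3 ≠ 0, so Gaussian elimination proceeds without a row swap: multiplier ℓ₂₁ = (-2)/(-3) = 2/3, and U[2,2] = 2 - (2/3)(-2) = 10/3.
L = 
  [  1,   0]
  [2/3,   1]
U = 
  [  -3,   -2]
  [   0, 10/3]
Check row 2 of LU: [(2/3)(-3), (2/3)(-2) + (10/3)] = [-2, 2] = row 2 of A ✓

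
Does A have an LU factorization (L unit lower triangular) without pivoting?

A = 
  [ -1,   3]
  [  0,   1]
Yes.
A[1,1] = -1 ≠ 0, so Gaussian elimination proceeds without a row swap: multiplier ℓ₂₁ = (0)/(-1) = 0, and U[2,2] = 1 - (0)(3) = 1.
L = 
  [  1,   0]
  [  0,   1]
U = 
  [ -1,   3]
  [  0,   1]
Check row 2 of LU: [(0)(-1), (0)(3) + 1] = [0, 1] = row 2 of A ✓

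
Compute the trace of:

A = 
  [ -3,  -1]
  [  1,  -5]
-8

tr(A) = -3 + -5 = -8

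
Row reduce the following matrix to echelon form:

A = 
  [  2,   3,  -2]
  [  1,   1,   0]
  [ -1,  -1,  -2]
Row operations:
R2 → R2 - (1/2)·R1
R3 → R3 + (1/2)·R1
R3 → R3 + (1)·R2

Resulting echelon form:
REF = 
  [   2,    3,   -2]
  [   0, -1/2,    1]
  [   0,    0,   -2]

Rank = 3 (number of non-zero pivot rows).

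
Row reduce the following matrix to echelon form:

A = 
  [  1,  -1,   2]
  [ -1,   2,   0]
Row operations:
R2 → R2 + (1)·R1

Resulting echelon form:
REF = 
  [  1,  -1,   2]
  [  0,   1,   2]

Rank = 2 (number of non-zero pivot rows).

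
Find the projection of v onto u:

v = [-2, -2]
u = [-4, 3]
proj_u(v) = [-8/25, 6/25]

v·u = (-2)(-4) + (-2)(3) = 2
u·u = (-4)² + (3)² = 25
proj_u(v) = (v·u / u·u) × u = (2/25) × u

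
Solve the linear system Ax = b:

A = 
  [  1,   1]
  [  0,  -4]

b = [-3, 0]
x = [-3, 0]

Row reduce the augmented matrix [A|b]:
(already in echelon form)
REF = 
  [  1,   1,  -3]
  [  0,  -4,   0]

Back-substitution:
x₂ = 0 / (-4) = 0
x₁ = (-3 - (1)(0)) / 1 = -3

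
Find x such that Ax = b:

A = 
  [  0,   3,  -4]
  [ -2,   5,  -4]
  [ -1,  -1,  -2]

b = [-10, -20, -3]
x = [3, -2, 1]

Row reduce the augmented matrix [A|b]:
Swap R1 ↔ R2
R3 → R3 - (1/2)·R1
R3 → R3 + (7/6)·R2
REF = 
  [   -2,     5,    -4,   -20]
  [    0,     3,    -4,   -10]
  [    0,     0, -14/3, -14/3]

Back-substitution:
x₃ = (-14/3) / (-14/3) = 1
x₂ = (-10 - (-4)(1)) / 3 = -2
x₁ = (-20 - (5)(-2) - (-4)(1)) / (-2) = 3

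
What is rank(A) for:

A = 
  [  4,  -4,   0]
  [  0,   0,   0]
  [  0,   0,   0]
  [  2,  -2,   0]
Row reduce:
R4 → R4 - (1/2)·R1
REF = 
  [  4,  -4,   0]
  [  0,   0,   0]
  [  0,   0,   0]
  [  0,   0,   0]
Pivot columns: 1 → 1 pivot.

rank(A) = 1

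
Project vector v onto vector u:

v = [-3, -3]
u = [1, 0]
proj_u(v) = [-3, 0]

v·u = (-3)(1) + (-3)(0) = -3
u·u = (1)² + (0)² = 1
proj_u(v) = (v·u / u·u) × u = (-3/1) × u = (-3) × u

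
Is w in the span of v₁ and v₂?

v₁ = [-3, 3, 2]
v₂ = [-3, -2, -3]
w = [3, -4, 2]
No

Form the augmented matrix and row-reduce:
[v₁|v₂|w] = 
  [ -3,  -3,   3]
  [  3,  -2,  -4]
  [  2,  -3,   2]
R2 → R2 + (1)·R1
R3 → R3 + (2/3)·R1
R3 → R3 - (1)·R2
REF = 
  [ -3,  -3,   3]
  [  0,  -5,  -1]
  [  0,   0,   5]

Row 3 reads [0 0 | 5], i.e. 0 = 5, so the system is inconsistent and w ∉ span{v₁, v₂}.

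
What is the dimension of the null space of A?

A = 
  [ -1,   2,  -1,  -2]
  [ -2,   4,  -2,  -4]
nullity(A) = 3

Row reduce:
R2 → R2 - (2)·R1
REF = 
  [ -1,   2,  -1,  -2]
  [  0,   0,   0,   0]
Pivot columns: 1 → 1 pivot.
rank(A) = 1, so nullity(A) = 4 - 1 = 3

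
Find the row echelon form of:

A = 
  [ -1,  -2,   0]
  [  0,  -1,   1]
Row operations:
No row operations needed (already in echelon form).

Resulting echelon form:
REF = 
  [ -1,  -2,   0]
  [  0,  -1,   1]

Rank = 2 (number of non-zero pivot rows).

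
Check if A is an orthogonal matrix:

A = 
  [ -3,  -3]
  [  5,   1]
No

AᵀA = 
  [ 34,  14]
  [ 14,  10]
≠ I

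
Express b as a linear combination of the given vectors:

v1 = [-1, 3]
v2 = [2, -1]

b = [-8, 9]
c1 = 2, c2 = -3

b = 2·v1 + -3·v2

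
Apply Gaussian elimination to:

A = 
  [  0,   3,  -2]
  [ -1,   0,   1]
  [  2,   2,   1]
Row operations:
Swap R1 ↔ R2
R3 → R3 + (2)·R1
R3 → R3 - (2/3)·R2

Resulting echelon form:
REF = 
  [  -1,    0,    1]
  [   0,    3,   -2]
  [   0,    0, 13/3]

Rank = 3 (number of non-zero pivot rows).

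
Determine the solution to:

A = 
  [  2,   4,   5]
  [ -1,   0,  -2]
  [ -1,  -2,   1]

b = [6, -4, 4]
x = [0, -1, 2]

Row reduce the augmented matrix [A|b]:
R2 → R2 + (1/2)·R1
R3 → R3 + (1/2)·R1
REF = 
  [  2,   4,   5,   6]
  [  0,   2, 1/2,  -1]
  [  0,   0, 7/2,   7]

Back-substitution:
x₃ = 7 / (7/2) = 2
x₂ = (-1 - (1/2)(2)) / 2 = -1
x₁ = (6 - (4)(-1) - (5)(2)) / 2 = 0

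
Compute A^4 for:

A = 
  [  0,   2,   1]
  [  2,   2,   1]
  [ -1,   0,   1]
A^4 = 
  [ 18,  38,  29]
  [ 28,  66,  49]
  [ -9, -20, -13]

A² = A·A:
A²[1,1] = (0)(0) + (2)(2) + (1)(-1) = 3
A²[1,2] = (0)(2) + (2)(2) + (1)(0) = 4
A²[1,3] = (0)(1) + (2)(1) + (1)(1) = 3
A²[2,1] = (2)(0) + (2)(2) + (1)(-1) = 3
A²[2,2] = (2)(2) + (2)(2) + (1)(0) = 8
A²[2,3] = (2)(1) + (2)(1) + (1)(1) = 5
A²[3,1] = (-1)(0) + (0)(2) + (1)(-1) = -1
A²[3,2] = (-1)(2) + (0)(2) + (1)(0) = -2
A²[3,3] = (-1)(1) + (0)(1) + (1)(1) = 0
A² = 
  [  3,   4,   3]
  [  3,   8,   5]
  [ -1,  -2,   0]

A^3 = A^2·A:
A^3[1,1] = (3)(0) + (4)(2) + (3)(-1) = 5
A^3[1,2] = (3)(2) + (4)(2) + (3)(0) = 14
A^3[1,3] = (3)(1) + (4)(1) + (3)(1) = 10
A^3[2,1] = (3)(0) + (8)(2) + (5)(-1) = 11
A^3[2,2] = (3)(2) + (8)(2) + (5)(0) = 22
A^3[2,3] = (3)(1) + (8)(1) + (5)(1) = 16
A^3[3,1] = (-1)(0) + (-2)(2) + (0)(-1) = -4
A^3[3,2] = (-1)(2) + (-2)(2) + (0)(0) = -6
A^3[3,3] = (-1)(1) + (-2)(1) + (0)(1) = -3
A^3 = 
  [  5,  14,  10]
  [ 11,  22,  16]
  [ -4,  -6,  -3]

A^4 = A^3·A:
A^4[1,1] = (5)(0) + (14)(2) + (10)(-1) = 18
A^4[1,2] = (5)(2) + (14)(2) + (10)(0) = 38
A^4[1,3] = (5)(1) + (14)(1) + (10)(1) = 29
A^4[2,1] = (11)(0) + (22)(2) + (16)(-1) = 28
A^4[2,2] = (11)(2) + (22)(2) + (16)(0) = 66
A^4[2,3] = (11)(1) + (22)(1) + (16)(1) = 49
A^4[3,1] = (-4)(0) + (-6)(2) + (-3)(-1) = -9
A^4[3,2] = (-4)(2) + (-6)(2) + (-3)(0) = -20
A^4[3,3] = (-4)(1) + (-6)(1) + (-3)(1) = -13
A^4 = 
  [ 18,  38,  29]
  [ 28,  66,  49]
  [ -9, -20, -13]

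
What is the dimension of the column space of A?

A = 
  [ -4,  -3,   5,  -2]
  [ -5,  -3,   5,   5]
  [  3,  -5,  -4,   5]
Row reduce:
R2 → R2 - (5/4)·R1
R3 → R3 + (3/4)·R1
R3 → R3 + (29/3)·R2
REF = 
  [   -4,    -3,     5,    -2]
  [    0,   3/4,  -5/4,  15/2]
  [    0,     0, -37/3,    76]
Pivot columns: 1, 2, 3 → 3 pivots.
dim(Col(A)) = number of pivot columns = 3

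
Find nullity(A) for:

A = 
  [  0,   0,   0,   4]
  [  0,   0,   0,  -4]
nullity(A) = 3

Row reduce:
R2 → R2 + (1)·R1
REF = 
  [  0,   0,   0,   4]
  [  0,   0,   0,   0]
Pivot columns: 4 → 1 pivot.
rank(A) = 1, so nullity(A) = 4 - 1 = 3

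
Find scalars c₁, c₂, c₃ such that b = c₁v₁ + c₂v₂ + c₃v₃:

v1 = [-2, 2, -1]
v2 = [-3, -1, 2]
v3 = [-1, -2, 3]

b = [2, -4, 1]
c1 = -3, c2 = 2, c3 = -2

b = -3·v1 + 2·v2 + -2·v3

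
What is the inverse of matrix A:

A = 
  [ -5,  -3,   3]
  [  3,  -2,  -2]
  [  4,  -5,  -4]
det(A) = (-5)·((-2)(-4) - (-2)(-5)) - (-3)·((3)(-4) - (-2)(4)) + (3)·((3)(-5) - (-2)(4))
  = (-5)(-2) - (-3)(-4) + (3)(-7)
  = -23
det(A) = -23 ≠ 0, so A is invertible.

Cofactors Cᵢⱼ = (-1)ⁱ⁺ʲ·Mᵢⱼ:
C = 
  [ -2,   4,  -7]
  [-27,   8, -37]
  [ 12,  -1,  19]

adj(A) = Cᵀ:
adj(A) = 
  [ -2, -27,  12]
  [  4,   8,  -1]
  [ -7, -37,  19]

A⁻¹ = (-1/23) · adj(A):
A⁻¹ = 
  [  2/23,  27/23, -12/23]
  [ -4/23,  -8/23,   1/23]
  [  7/23,  37/23, -19/23]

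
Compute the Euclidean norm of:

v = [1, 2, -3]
3.742

||v||₂ = √((1)² + (2)² + (-3)²) = √14 = 3.742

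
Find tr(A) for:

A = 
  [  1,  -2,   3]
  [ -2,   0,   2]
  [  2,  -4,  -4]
-3

tr(A) = 1 + 0 + -4 = -3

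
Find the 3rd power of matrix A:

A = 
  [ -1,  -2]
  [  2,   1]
A^3 = 
  [  3,   6]
  [ -6,  -3]

A² = A·A:
A²[1,1] = (-1)(-1) + (-2)(2) = -3
A²[1,2] = (-1)(-2) + (-2)(1) = 0
A²[2,1] = (2)(-1) + (1)(2) = 0
A²[2,2] = (2)(-2) + (1)(1) = -3
A² = 
  [ -3,   0]
  [  0,  -3]

A^3 = A^2·A:
A^3[1,1] = (-3)(-1) + (0)(2) = 3
A^3[1,2] = (-3)(-2) + (0)(1) = 6
A^3[2,1] = (0)(-1) + (-3)(2) = -6
A^3[2,2] = (0)(-2) + (-3)(1) = -3
A^3 = 
  [  3,   6]
  [ -6,  -3]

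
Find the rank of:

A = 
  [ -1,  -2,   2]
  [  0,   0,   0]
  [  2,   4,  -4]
Row reduce:
R3 → R3 + (2)·R1
REF = 
  [ -1,  -2,   2]
  [  0,   0,   0]
  [  0,   0,   0]
Pivot columns: 1 → 1 pivot.

rank(A) = 1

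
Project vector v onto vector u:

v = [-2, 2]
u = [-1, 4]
v·u = (-2)(-1) + (2)(4) = 10
u·u = (-1)² + (4)² = 17
proj_u(v) = (v·u / u·u) × u = (10/17) × u

proj_u(v) = [-10/17, 40/17]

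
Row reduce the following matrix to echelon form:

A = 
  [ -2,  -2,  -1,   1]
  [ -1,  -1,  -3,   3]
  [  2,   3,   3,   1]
Row operations:
R2 → R2 - (1/2)·R1
R3 → R3 + (1)·R1
Swap R2 ↔ R3

Resulting echelon form:
REF = 
  [  -2,   -2,   -1,    1]
  [   0,    1,    2,    2]
  [   0,    0, -5/2,  5/2]

Rank = 3 (number of non-zero pivot rows).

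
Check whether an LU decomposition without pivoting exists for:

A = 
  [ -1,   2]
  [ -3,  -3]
Yes.
A[1,1] = -1 ≠ 0, so Gaussian elimination proceeds without a row swap: multiplier ℓ₂₁ = (-3)/(-1) = 3, and U[2,2] = -3 - (3)(2) = -9.
L = 
  [  1,   0]
  [  3,   1]
U = 
  [ -1,   2]
  [  0,  -9]
Check row 2 of LU: [(3)(-1), (3)(2) + (-9)] = [-3, -3] = row 2 of A ✓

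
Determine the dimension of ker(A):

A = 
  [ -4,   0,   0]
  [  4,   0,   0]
nullity(A) = 2

Row reduce:
R2 → R2 + (1)·R1
REF = 
  [ -4,   0,   0]
  [  0,   0,   0]
Pivot columns: 1 → 1 pivot.
rank(A) = 1, so nullity(A) = 3 - 1 = 2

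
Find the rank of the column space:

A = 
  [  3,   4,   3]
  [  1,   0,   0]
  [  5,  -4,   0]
Row reduce:
R2 → R2 - (1/3)·R1
R3 → R3 - (5/3)·R1
R3 → R3 - (8)·R2
REF = 
  [   3,    4,    3]
  [   0, -4/3,   -1]
  [   0,    0,    3]
Pivot columns: 1, 2, 3 → 3 pivots.
dim(Col(A)) = number of pivot columns = 3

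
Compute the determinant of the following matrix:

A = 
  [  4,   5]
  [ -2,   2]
18

For a 2×2 matrix, det = ad - bc = (4)(2) - (5)(-2) = 18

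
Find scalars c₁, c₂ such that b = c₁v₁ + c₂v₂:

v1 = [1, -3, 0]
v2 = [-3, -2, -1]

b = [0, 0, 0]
c1 = 0, c2 = 0

b = 0·v1 + 0·v2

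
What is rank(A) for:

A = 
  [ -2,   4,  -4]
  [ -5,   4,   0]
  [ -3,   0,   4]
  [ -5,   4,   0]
rank(A) = 2

Row reduce:
R2 → R2 - (5/2)·R1
R3 → R3 - (3/2)·R1
R4 → R4 - (5/2)·R1
R3 → R3 - (1)·R2
R4 → R4 - (1)·R2
REF = 
  [ -2,   4,  -4]
  [  0,  -6,  10]
  [  0,   0,   0]
  [  0,   0,   0]
Pivot columns: 1, 2 → 2 pivots.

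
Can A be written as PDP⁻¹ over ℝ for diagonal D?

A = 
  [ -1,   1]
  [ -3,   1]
No

tr(A) = 0, det(A) = 2
Characteristic polynomial: λ² - tr(A)λ + det(A) = λ² + 2
λ² + 2 = 0  ⇒  λ = (0 ± √((0)² - 4·(2)))/2 = (0 ± √(-8))/2
  = i√2,  -i√2
Eigenvalues: i√2, -i√2  (≈ 0 + 1.414i, 0 - 1.414i)
Has complex eigenvalues (not diagonalizable over ℝ).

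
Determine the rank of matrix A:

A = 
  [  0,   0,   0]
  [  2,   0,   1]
rank(A) = 1

Row reduce:
Swap R1 ↔ R2
REF = 
  [  2,   0,   1]
  [  0,   0,   0]
Pivot columns: 1 → 1 pivot.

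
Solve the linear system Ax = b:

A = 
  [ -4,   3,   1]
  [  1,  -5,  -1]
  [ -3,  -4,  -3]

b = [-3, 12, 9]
x = [-1, -3, 2]

Row reduce the augmented matrix [A|b]:
R2 → R2 + (1/4)·R1
R3 → R3 - (3/4)·R1
R3 → R3 - (25/17)·R2
REF = 
  [    -4,      3,      1,     -3]
  [     0,  -17/4,   -3/4,   45/4]
  [     0,      0, -45/17, -90/17]

Back-substitution:
x₃ = (-90/17) / (-45/17) = 2
x₂ = (45/4 - (-3/4)(2)) / (-17/4) = -3
x₁ = (-3 - (3)(-3) - (1)(2)) / (-4) = -1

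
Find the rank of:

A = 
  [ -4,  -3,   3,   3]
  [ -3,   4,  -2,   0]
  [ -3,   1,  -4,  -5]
Row reduce:
R2 → R2 - (3/4)·R1
R3 → R3 - (3/4)·R1
R3 → R3 - (13/25)·R2
REF = 
  [     -4,      -3,       3,       3]
  [      0,    25/4,   -17/4,    -9/4]
  [      0,       0, -101/25, -152/25]
Pivot columns: 1, 2, 3 → 3 pivots.

rank(A) = 3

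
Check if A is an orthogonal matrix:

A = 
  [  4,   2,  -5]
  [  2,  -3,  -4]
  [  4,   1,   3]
No

AᵀA = 
  [ 36,   6, -16]
  [  6,  14,   5]
  [-16,   5,  50]
≠ I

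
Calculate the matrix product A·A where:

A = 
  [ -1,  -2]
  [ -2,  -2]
A² = A·A:
A²[1,1] = (-1)(-1) + (-2)(-2) = 5
A²[1,2] = (-1)(-2) + (-2)(-2) = 6
A²[2,1] = (-2)(-1) + (-2)(-2) = 6
A²[2,2] = (-2)(-2) + (-2)(-2) = 8
A² = 
  [  5,   6]
  [  6,   8]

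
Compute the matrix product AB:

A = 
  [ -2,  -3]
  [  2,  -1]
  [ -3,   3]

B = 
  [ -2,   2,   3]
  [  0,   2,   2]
AB = 
  [  4, -10, -12]
  [ -4,   2,   4]
  [  6,   0,  -3]

A is 3×2 and B is 2×3, so AB is 3×3. Each entry is (row of A)·(column of B):
AB[1,1] = (-2)(-2) + (-3)(0) = 4
AB[1,2] = (-2)(2) + (-3)(2) = -10
AB[1,3] = (-2)(3) + (-3)(2) = -12
AB[2,1] = (2)(-2) + (-1)(0) = -4
AB[2,2] = (2)(2) + (-1)(2) = 2
AB[2,3] = (2)(3) + (-1)(2) = 4
AB[3,1] = (-3)(-2) + (3)(0) = 6
AB[3,2] = (-3)(2) + (3)(2) = 0
AB[3,3] = (-3)(3) + (3)(2) = -3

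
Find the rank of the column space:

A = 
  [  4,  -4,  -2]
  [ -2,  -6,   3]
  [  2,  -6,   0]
Row reduce:
R2 → R2 + (1/2)·R1
R3 → R3 - (1/2)·R1
R3 → R3 - (1/2)·R2
REF = 
  [  4,  -4,  -2]
  [  0,  -8,   2]
  [  0,   0,   0]
Pivot columns: 1, 2 → 2 pivots.
dim(Col(A)) = number of pivot columns = 2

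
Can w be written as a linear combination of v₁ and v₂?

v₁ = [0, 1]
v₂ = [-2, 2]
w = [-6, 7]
Yes

Form the augmented matrix and row-reduce:
[v₁|v₂|w] = 
  [  0,  -2,  -6]
  [  1,   2,   7]
Swap R1 ↔ R2
REF = 
  [  1,   2,   7]
  [  0,  -2,  -6]

No row of the form [0 0 | nonzero], so the system is consistent. Back-substitution gives c₁ = 1, c₂ = 3: w = (1)·v₁ + (3)·v₂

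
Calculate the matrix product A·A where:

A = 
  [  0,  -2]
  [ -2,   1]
A² = A·A:
A²[1,1] = (0)(0) + (-2)(-2) = 4
A²[1,2] = (0)(-2) + (-2)(1) = -2
A²[2,1] = (-2)(0) + (1)(-2) = -2
A²[2,2] = (-2)(-2) + (1)(1) = 5
A² = 
  [  4,  -2]
  [ -2,   5]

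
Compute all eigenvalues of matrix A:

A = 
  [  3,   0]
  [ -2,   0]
tr(A) = 3, det(A) = 0
Characteristic polynomial: λ² - tr(A)λ + det(A) = λ² - 3λ
λ² - 3λ = λ(λ - 3)

λ = 3, 0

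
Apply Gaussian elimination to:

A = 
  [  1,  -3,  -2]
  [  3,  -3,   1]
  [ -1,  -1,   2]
Row operations:
R2 → R2 - (3)·R1
R3 → R3 + (1)·R1
R3 → R3 + (2/3)·R2

Resulting echelon form:
REF = 
  [   1,   -3,   -2]
  [   0,    6,    7]
  [   0,    0, 14/3]

Rank = 3 (number of non-zero pivot rows).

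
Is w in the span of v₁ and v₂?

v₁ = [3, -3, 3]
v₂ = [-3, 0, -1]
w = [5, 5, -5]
No

Form the augmented matrix and row-reduce:
[v₁|v₂|w] = 
  [  3,  -3,   5]
  [ -3,   0,   5]
  [  3,  -1,  -5]
R2 → R2 + (1)·R1
R3 → R3 - (1)·R1
R3 → R3 + (2/3)·R2
REF = 
  [    3,    -3,     5]
  [    0,    -3,    10]
  [    0,     0, -10/3]

Row 3 reads [0 0 | -10/3], i.e. 0 = -10/3, so the system is inconsistent and w ∉ span{v₁, v₂}.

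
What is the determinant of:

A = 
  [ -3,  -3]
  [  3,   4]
For a 2×2 matrix, det = ad - bc = (-3)(4) - (-3)(3) = -3

det(A) = -3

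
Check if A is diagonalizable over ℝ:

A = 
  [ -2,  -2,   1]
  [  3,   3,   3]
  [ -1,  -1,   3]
No

Characteristic polynomial: det(λI - A) = λ³ - 4λ² + 7λ
The constant term is 0, so λ = 0 is a root: p(λ) = λ(λ² - 4λ + 7)
λ² - 4λ + 7 = 0  ⇒  λ = (4 ± √((-4)² - 4·(7)))/2 = (4 ± √(-12))/2
  = 2 + i√3,  2 - i√3
Eigenvalues: 0, 2 + i√3, 2 - i√3  (≈ 0, 2 + 1.732i, 2 - 1.732i)
Has complex eigenvalues (not diagonalizable over ℝ).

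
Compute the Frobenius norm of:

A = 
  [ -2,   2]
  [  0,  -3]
||A||_F = 4.123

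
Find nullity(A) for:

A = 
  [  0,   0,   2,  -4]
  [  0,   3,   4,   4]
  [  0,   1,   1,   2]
nullity(A) = 2

Row reduce:
Swap R1 ↔ R2
R3 → R3 - (1/3)·R1
R3 → R3 + (1/6)·R2
REF = 
  [  0,   3,   4,   4]
  [  0,   0,   2,  -4]
  [  0,   0,   0,   0]
Pivot columns: 2, 3 → 2 pivots.
rank(A) = 2, so nullity(A) = 4 - 2 = 2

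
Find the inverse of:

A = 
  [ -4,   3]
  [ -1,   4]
det(A) = (-4)(4) - (3)(-1) = -13
For a 2×2 matrix, A⁻¹ = (1/det(A)) · [[d, -b], [-c, a]]
    = (-1/13) · [[4, -3], [1, -4]]

A⁻¹ = 
  [-4/13,  3/13]
  [-1/13,  4/13]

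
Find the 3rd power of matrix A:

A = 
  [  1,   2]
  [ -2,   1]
A^3 = 
  [-11,  -2]
  [  2, -11]

A² = A·A:
A²[1,1] = (1)(1) + (2)(-2) = -3
A²[1,2] = (1)(2) + (2)(1) = 4
A²[2,1] = (-2)(1) + (1)(-2) = -4
A²[2,2] = (-2)(2) + (1)(1) = -3
A² = 
  [ -3,   4]
  [ -4,  -3]

A^3 = A^2·A:
A^3[1,1] = (-3)(1) + (4)(-2) = -11
A^3[1,2] = (-3)(2) + (4)(1) = -2
A^3[2,1] = (-4)(1) + (-3)(-2) = 2
A^3[2,2] = (-4)(2) + (-3)(1) = -11
A^3 = 
  [-11,  -2]
  [  2, -11]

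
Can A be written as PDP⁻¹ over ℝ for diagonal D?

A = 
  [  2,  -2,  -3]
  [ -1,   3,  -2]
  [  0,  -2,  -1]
Yes

Characteristic polynomial: det(λI - A) = λ³ - 4λ² - 5λ + 18
Testing integer divisors of the constant term: p(2) = 0, so (λ - 2) is a factor:
p(λ) = (λ - 2)(λ² - 2λ - 9)
λ² - 2λ - 9 = 0  ⇒  λ = (2 ± √((-2)² - 4·(-9)))/2 = (2 ± √(40))/2
  = 1 + √10,  1 - √10
Eigenvalues: 2, 1 + √10, 1 - √10  (≈ 2, 4.162, -2.162)
The two irrational eigenvalues are distinct (simple), so each has alg. mult. = geom. mult. = 1.
λ=2: alg. mult. = 1, geom. mult. = 3 - rank(A - (2)I) = 3 - 2 = 1
Sum of geometric multiplicities equals n, so A has n independent eigenvectors.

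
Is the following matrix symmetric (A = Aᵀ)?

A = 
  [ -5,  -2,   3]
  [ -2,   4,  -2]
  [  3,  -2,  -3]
Yes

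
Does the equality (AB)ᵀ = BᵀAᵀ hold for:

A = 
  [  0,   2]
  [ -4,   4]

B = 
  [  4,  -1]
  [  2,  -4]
Yes

(AB)ᵀ = 
  [  4,  -8]
  [ -8, -12]

BᵀAᵀ = 
  [  4,  -8]
  [ -8, -12]

Both sides are equal — this is the standard identity (AB)ᵀ = BᵀAᵀ, which holds for all A, B.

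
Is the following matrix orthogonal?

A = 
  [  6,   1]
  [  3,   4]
No

AᵀA = 
  [ 45,  18]
  [ 18,  17]
≠ I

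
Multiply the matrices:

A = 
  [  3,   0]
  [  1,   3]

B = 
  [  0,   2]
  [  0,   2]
A is 2×2 and B is 2×2, so AB is 2×2. Each entry is (row of A)·(column of B):
AB[1,1] = (3)(0) + (0)(0) = 0
AB[1,2] = (3)(2) + (0)(2) = 6
AB[2,1] = (1)(0) + (3)(0) = 0
AB[2,2] = (1)(2) + (3)(2) = 8

AB = 
  [  0,   6]
  [  0,   8]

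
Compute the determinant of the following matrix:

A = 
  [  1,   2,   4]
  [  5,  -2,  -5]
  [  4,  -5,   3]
-169

Cofactor expansion along row 1:
det(A) = (1)·((-2)(3) - (-5)(-5)) - (2)·((5)(3) - (-5)(4)) + (4)·((5)(-5) - (-2)(4))
  = (1)(-31) - (2)(35) + (4)(-17)
  = -169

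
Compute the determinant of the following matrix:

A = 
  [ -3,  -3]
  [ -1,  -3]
For a 2×2 matrix, det = ad - bc = (-3)(-3) - (-3)(-1) = 6

det(A) = 6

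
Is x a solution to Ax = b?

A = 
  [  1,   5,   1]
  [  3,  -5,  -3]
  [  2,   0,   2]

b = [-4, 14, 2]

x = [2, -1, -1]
Yes

Ax = [-4, 14, 2] = b ✓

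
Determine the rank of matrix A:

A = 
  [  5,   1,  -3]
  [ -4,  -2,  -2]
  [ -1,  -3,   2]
Row reduce:
R2 → R2 + (4/5)·R1
R3 → R3 + (1/5)·R1
R3 → R3 - (7/3)·R2
REF = 
  [    5,     1,    -3]
  [    0,  -6/5, -22/5]
  [    0,     0,  35/3]
Pivot columns: 1, 2, 3 → 3 pivots.

rank(A) = 3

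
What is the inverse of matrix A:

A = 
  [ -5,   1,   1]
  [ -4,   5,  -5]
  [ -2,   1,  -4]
det(A) = (-5)·((5)(-4) - (-5)(1)) - (1)·((-4)(-4) - (-5)(-2)) + (1)·((-4)(1) - (5)(-2))
  = (-5)(-15) - (1)(6) + (1)(6)
  = 75
det(A) = 75 ≠ 0, so A is invertible.

Cofactors Cᵢⱼ = (-1)ⁱ⁺ʲ·Mᵢⱼ:
C = 
  [-15,  -6,   6]
  [  5,  22,   3]
  [-10, -29, -21]

adj(A) = Cᵀ:
adj(A) = 
  [-15,   5, -10]
  [ -6,  22, -29]
  [  6,   3, -21]

A⁻¹ = (1/75) · adj(A):
A⁻¹ = 
  [  -1/5,   1/15,  -2/15]
  [ -2/25,  22/75, -29/75]
  [  2/25,   1/25,  -7/25]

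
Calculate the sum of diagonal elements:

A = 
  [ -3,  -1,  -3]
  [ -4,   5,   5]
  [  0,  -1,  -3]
-1

tr(A) = -3 + 5 + -3 = -1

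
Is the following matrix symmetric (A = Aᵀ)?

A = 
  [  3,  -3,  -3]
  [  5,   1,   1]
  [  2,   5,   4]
No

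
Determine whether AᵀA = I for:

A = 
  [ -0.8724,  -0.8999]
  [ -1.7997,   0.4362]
No

AᵀA = 
  [  4,   0]
  [  0,   1.0001]
≠ I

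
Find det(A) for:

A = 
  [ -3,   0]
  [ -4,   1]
-3

For a 2×2 matrix, det = ad - bc = (-3)(1) - (0)(-4) = -3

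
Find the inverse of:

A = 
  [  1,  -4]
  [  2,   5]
det(A) = (1)(5) - (-4)(2) = 13
For a 2×2 matrix, A⁻¹ = (1/det(A)) · [[d, -b], [-c, a]]
    = (1/13) · [[5, 4], [-2, 1]]

A⁻¹ = 
  [ 5/13,  4/13]
  [-2/13,  1/13]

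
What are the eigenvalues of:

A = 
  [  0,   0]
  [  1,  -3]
tr(A) = -3, det(A) = 0
Characteristic polynomial: λ² - tr(A)λ + det(A) = λ² + 3λ
λ² + 3λ = λ(λ + 3)

λ = 0, -3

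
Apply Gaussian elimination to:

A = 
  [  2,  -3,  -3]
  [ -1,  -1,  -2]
Row operations:
R2 → R2 + (1/2)·R1

Resulting echelon form:
REF = 
  [   2,   -3,   -3]
  [   0, -5/2, -7/2]

Rank = 2 (number of non-zero pivot rows).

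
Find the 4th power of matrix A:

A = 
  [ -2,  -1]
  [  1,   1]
A² = A·A:
A²[1,1] = (-2)(-2) + (-1)(1) = 3
A²[1,2] = (-2)(-1) + (-1)(1) = 1
A²[2,1] = (1)(-2) + (1)(1) = -1
A²[2,2] = (1)(-1) + (1)(1) = 0
A² = 
  [  3,   1]
  [ -1,   0]

A^3 = A^2·A:
A^3[1,1] = (3)(-2) + (1)(1) = -5
A^3[1,2] = (3)(-1) + (1)(1) = -2
A^3[2,1] = (-1)(-2) + (0)(1) = 2
A^3[2,2] = (-1)(-1) + (0)(1) = 1
A^3 = 
  [ -5,  -2]
  [  2,   1]

A^4 = A^3·A:
A^4[1,1] = (-5)(-2) + (-2)(1) = 8
A^4[1,2] = (-5)(-1) + (-2)(1) = 3
A^4[2,1] = (2)(-2) + (1)(1) = -3
A^4[2,2] = (2)(-1) + (1)(1) = -1
A^4 = 
  [  8,   3]
  [ -3,  -1]

Therefore
A^4 = 
  [  8,   3]
  [ -3,  -1]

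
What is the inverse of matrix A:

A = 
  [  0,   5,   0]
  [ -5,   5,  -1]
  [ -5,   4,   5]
det(A) = (0)·((5)(5) - (-1)(4)) - (5)·((-5)(5) - (-1)(-5)) + (0)·((-5)(4) - (5)(-5))
  = (0)(29) - (5)(-30) + (0)(5)
  = 150
det(A) = 150 ≠ 0, so A is invertible.

Cofactors Cᵢⱼ = (-1)ⁱ⁺ʲ·Mᵢⱼ:
C = 
  [ 29,  30,   5]
  [-25,   0, -25]
  [ -5,   0,  25]

adj(A) = Cᵀ:
adj(A) = 
  [ 29, -25,  -5]
  [ 30,   0,   0]
  [  5, -25,  25]

A⁻¹ = (1/150) · adj(A):
A⁻¹ = 
  [29/150,   -1/6,  -1/30]
  [   1/5,      0,      0]
  [  1/30,   -1/6,    1/6]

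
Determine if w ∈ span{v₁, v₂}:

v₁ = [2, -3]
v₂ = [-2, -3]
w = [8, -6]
Yes

Form the augmented matrix and row-reduce:
[v₁|v₂|w] = 
  [  2,  -2,   8]
  [ -3,  -3,  -6]
R2 → R2 + (3/2)·R1
REF = 
  [  2,  -2,   8]
  [  0,  -6,   6]

No row of the form [0 0 | nonzero], so the system is consistent. Back-substitution gives c₁ = 3, c₂ = -1: w = (3)·v₁ + (-1)·v₂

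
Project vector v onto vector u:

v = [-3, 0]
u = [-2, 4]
proj_u(v) = [-3/5, 6/5]

v·u = (-3)(-2) + (0)(4) = 6
u·u = (-2)² + (4)² = 20
proj_u(v) = (v·u / u·u) × u = (6/20) × u = (3/10) × u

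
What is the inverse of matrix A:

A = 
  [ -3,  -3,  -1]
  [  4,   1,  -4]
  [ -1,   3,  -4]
det(A) = (-3)·((1)(-4) - (-4)(3)) - (-3)·((4)(-4) - (-4)(-1)) + (-1)·((4)(3) - (1)(-1))
  = (-3)(8) - (-3)(-20) + (-1)(13)
  = -97
det(A) = -97 ≠ 0, so A is invertible.

Cofactors Cᵢⱼ = (-1)ⁱ⁺ʲ·Mᵢⱼ:
C = 
  [  8,  20,  13]
  [-15,  11,  12]
  [ 13, -16,   9]

adj(A) = Cᵀ:
adj(A) = 
  [  8, -15,  13]
  [ 20,  11, -16]
  [ 13,  12,   9]

A⁻¹ = (-1/97) · adj(A):
A⁻¹ = 
  [ -8/97,  15/97, -13/97]
  [-20/97, -11/97,  16/97]
  [-13/97, -12/97,  -9/97]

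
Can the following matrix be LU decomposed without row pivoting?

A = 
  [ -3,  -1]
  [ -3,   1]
Yes.
A[1,1] = -3 ≠ 0, so Gaussian elimination proceeds without a row swap: multiplier ℓ₂₁ = (-3)/(-3) = 1, and U[2,2] = 1 - (1)(-1) = 2.
L = 
  [  1,   0]
  [  1,   1]
U = 
  [ -3,  -1]
  [  0,   2]
Check row 2 of LU: [(1)(-3), (1)(-1) + 2] = [-3, 1] = row 2 of A ✓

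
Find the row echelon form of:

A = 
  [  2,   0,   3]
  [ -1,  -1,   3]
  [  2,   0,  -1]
Row operations:
R2 → R2 + (1/2)·R1
R3 → R3 - (1)·R1

Resulting echelon form:
REF = 
  [  2,   0,   3]
  [  0,  -1, 9/2]
  [  0,   0,  -4]

Rank = 3 (number of non-zero pivot rows).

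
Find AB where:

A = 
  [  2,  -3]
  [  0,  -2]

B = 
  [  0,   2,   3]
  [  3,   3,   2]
AB = 
  [ -9,  -5,   0]
  [ -6,  -6,  -4]

A is 2×2 and B is 2×3, so AB is 2×3. Each entry is (row of A)·(column of B):
AB[1,1] = (2)(0) + (-3)(3) = -9
AB[1,2] = (2)(2) + (-3)(3) = -5
AB[1,3] = (2)(3) + (-3)(2) = 0
AB[2,1] = (0)(0) + (-2)(3) = -6
AB[2,2] = (0)(2) + (-2)(3) = -6
AB[2,3] = (0)(3) + (-2)(2) = -4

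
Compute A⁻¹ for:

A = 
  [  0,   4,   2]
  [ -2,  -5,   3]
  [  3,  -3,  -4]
det(A) = (0)·((-5)(-4) - (3)(-3)) - (4)·((-2)(-4) - (3)(3)) + (2)·((-2)(-3) - (-5)(3))
  = (0)(29) - (4)(-1) + (2)(21)
  = 46
det(A) = 46 ≠ 0, so A is invertible.

Cofactors Cᵢⱼ = (-1)ⁱ⁺ʲ·Mᵢⱼ:
C = 
  [ 29,   1,  21]
  [ 10,  -6,  12]
  [ 22,  -4,   8]

adj(A) = Cᵀ:
adj(A) = 
  [ 29,  10,  22]
  [  1,  -6,  -4]
  [ 21,  12,   8]

A⁻¹ = (1/46) · adj(A):
A⁻¹ = 
  [29/46,  5/23, 11/23]
  [ 1/46, -3/23, -2/23]
  [21/46,  6/23,  4/23]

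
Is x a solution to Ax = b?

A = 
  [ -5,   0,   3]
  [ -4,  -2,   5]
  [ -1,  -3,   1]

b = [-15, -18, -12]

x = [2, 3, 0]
No

Ax = [-10, -14, -11] ≠ b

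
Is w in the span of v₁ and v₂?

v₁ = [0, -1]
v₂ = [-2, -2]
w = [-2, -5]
Yes

Form the augmented matrix and row-reduce:
[v₁|v₂|w] = 
  [  0,  -2,  -2]
  [ -1,  -2,  -5]
Swap R1 ↔ R2
REF = 
  [ -1,  -2,  -5]
  [  0,  -2,  -2]

No row of the form [0 0 | nonzero], so the system is consistent. Back-substitution gives c₁ = 3, c₂ = 1: w = (3)·v₁ + (1)·v₂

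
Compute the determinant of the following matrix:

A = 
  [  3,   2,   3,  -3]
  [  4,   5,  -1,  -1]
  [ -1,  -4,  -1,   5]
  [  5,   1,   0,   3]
30

Cofactor expansion along row 1: det(A) = a₁₁M₁₁ - a₁₂M₁₂ + a₁₃M₁₃ - a₁₄M₁₄

M₁₁ = det[[5, -1, -1]; [-4, -1, 5]; [1, 0, 3]]
  = (5)·((-1)(3) - (5)(0)) - (-1)·((-4)(3) - (5)(1)) + (-1)·((-4)(0) - (-1)(1))
  = (5)(-3) - (-1)(-17) + (-1)(1)
  = -33
M₁₂ = det[[4, -1, -1]; [-1, -1, 5]; [5, 0, 3]]
  = (4)·((-1)(3) - (5)(0)) - (-1)·((-1)(3) - (5)(5)) + (-1)·((-1)(0) - (-1)(5))
  = (4)(-3) - (-1)(-28) + (-1)(5)
  = -45
M₁₃ = det[[4, 5, -1]; [-1, -4, 5]; [5, 1, 3]]
  = (4)·((-4)(3) - (5)(1)) - (5)·((-1)(3) - (5)(5)) + (-1)·((-1)(1) - (-4)(5))
  = (4)(-17) - (5)(-28) + (-1)(19)
  = 53
M₁₄ = det[[4, 5, -1]; [-1, -4, -1]; [5, 1, 0]]
  = (4)·((-4)(0) - (-1)(1)) - (5)·((-1)(0) - (-1)(5)) + (-1)·((-1)(1) - (-4)(5))
  = (4)(1) - (5)(5) + (-1)(19)
  = -40

det(A) = (3)(-33) - (2)(-45) + (3)(53) - (-3)(-40) = 30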